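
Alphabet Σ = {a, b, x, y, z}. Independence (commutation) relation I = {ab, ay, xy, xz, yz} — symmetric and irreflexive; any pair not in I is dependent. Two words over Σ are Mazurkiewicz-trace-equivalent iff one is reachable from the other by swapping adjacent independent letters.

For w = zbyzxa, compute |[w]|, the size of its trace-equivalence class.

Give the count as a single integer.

8

drop 0:z onto floor
drop 1:b onto {0:z}
drop 2:y onto {1:b}
drop 3:z onto {1:b}
drop 4:x onto {1:b}
drop 5:a onto {3:z, 4:x}
ground layer = {0:z}
drop-orders for the pieces not yet dropped (sum over which currently-grounded one goes next):
  1 to go: {2} 1  {5} 1
  2 to go: {2,5} 2  {3,5} 1  {4,5} 1
  3 to go: {2,3,5} 3  {2,4,5} 3  {3,4,5} 2
  4 to go: {2,3,4,5} 8
  if 0:z drops first: 8 orders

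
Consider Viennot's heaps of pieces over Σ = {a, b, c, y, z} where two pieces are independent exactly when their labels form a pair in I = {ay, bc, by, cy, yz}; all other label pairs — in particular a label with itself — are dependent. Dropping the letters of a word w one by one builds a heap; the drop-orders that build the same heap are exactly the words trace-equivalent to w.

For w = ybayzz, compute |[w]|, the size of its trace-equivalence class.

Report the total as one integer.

15

piece 0:y — minimal
piece 1:b — minimal
piece 2:a rests on {1:b}
piece 3:y rests on {0:y}
piece 4:z rests on {2:a}
piece 5:z rests on {4:z}
minimal pieces: {0:y, 1:b}
ways to finish when only these pieces remain (= sum over removing one remaining piece with nothing left below it):
  1 left: {3}→1  {5}→1
  2 left: {0,3}→1  {3,5}→2  {4,5}→1
  3 left: {0,3,5}→3  {2,4,5}→1  {3,4,5}→3
  4 left: {0,3,4,5}→6  {1,2,4,5}→1  {2,3,4,5}→4
  placing 0:y first → 5 extensions
  placing 1:b first → 10 extensions
total linear extensions = 15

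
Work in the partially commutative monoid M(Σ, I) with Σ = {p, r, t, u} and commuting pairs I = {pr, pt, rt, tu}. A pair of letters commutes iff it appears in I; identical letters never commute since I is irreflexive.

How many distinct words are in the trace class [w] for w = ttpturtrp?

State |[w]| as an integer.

0(t) covers ∅
1(t) covers 0:t
2(p) covers ∅
3(t) covers 1:t
4(u) covers 2:p
5(r) covers 4:u
6(t) covers 3:t
7(r) covers 5:r
8(p) covers 4:u
floor of heap: 0:t, 2:p
completions by unplaced set U, small U first (add the entries for U minus each lowest piece of U):
  |U|=1: {6}:1  {7}:1  {8}:1
  |U|=2: {3,6}:1  {5,7}:1  {6,7}:2  {6,8}:2  {7,8}:2
  |U|=3: {1,3,6}:1  {3,6,7}:3  {3,6,8}:3  {5,6,7}:3  {5,7,8}:3  {6,7,8}:6
  |U|=4: {0,1,3,6}:1  {1,3,6,7}:4  {1,3,6,8}:4  {3,5,6,7}:6  {3,6,7,8}:12  {4,5,7,8}:3  {5,6,7,8}:12
  |U|=5: {0,1,3,6,7}:5  {0,1,3,6,8}:5  {1,3,5,6,7}:10  {1,3,6,7,8}:20  {2,4,5,7,8}:3  {3,5,6,7,8}:30  {4,5,6,7,8}:15
  |U|=6: {0,1,3,5,6,7}:15  {0,1,3,6,7,8}:30  {1,3,5,6,7,8}:60  {2,4,5,6,7,8}:18  {3,4,5,6,7,8}:45
  |U|=7: {0,1,3,5,6,7,8}:105  {1,3,4,5,6,7,8}:105  {2,3,4,5,6,7,8}:63
  start at 0(t): 168
  start at 2(p): 210
sum over floor = 378

378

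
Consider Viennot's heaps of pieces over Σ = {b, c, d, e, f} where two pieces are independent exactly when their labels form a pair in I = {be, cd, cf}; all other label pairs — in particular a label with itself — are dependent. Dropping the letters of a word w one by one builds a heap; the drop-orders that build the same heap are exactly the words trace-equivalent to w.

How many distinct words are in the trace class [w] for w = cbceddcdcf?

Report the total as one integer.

0(c) covers ∅
1(b) covers 0:c
2(c) covers 1:b
3(e) covers 2:c
4(d) covers 3:e
5(d) covers 4:d
6(c) covers 3:e
7(d) covers 5:d
8(c) covers 6:c
9(f) covers 7:d
floor of heap: 0:c
completions by unplaced set U, small U first (add the entries for U minus each lowest piece of U):
  |U|=1: {8}:1  {9}:1
  |U|=2: {6,8}:1  {7,9}:1  {8,9}:2
  |U|=3: {5,7,9}:1  {6,8,9}:3  {7,8,9}:3
  |U|=4: {4,5,7,9}:1  {5,7,8,9}:4  {6,7,8,9}:6
  |U|=5: {4,5,7,8,9}:5  {5,6,7,8,9}:10
  |U|=6: {4,5,6,7,8,9}:15
  |U|=7: {3,4,5,6,7,8,9}:15
  |U|=8: {2,3,4,5,6,7,8,9}:15
  start at 0(c): 15

15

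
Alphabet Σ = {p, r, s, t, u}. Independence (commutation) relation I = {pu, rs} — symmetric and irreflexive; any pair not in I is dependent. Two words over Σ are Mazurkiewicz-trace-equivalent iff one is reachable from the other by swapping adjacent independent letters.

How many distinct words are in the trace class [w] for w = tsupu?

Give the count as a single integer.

3

#0=t has no predecessor
#1=s depends on [0:t]
#2=u depends on [1:s]
#3=p depends on [1:s]
#4=u depends on [2:u]
sources: [0:t]
N(rest) = Σ N(rest − s) over sources s of rest; N(one piece) = 1:
  size 1 → [3]=1  [4]=1
  size 2 → [2,4]=1  [3,4]=2
  size 3 → [2,3,4]=3
  first=0(t) contributes 3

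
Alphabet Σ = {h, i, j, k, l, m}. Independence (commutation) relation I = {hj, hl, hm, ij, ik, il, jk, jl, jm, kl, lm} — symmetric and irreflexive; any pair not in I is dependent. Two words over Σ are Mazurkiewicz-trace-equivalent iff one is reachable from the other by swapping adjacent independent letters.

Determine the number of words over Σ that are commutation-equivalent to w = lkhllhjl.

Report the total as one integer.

drop 0:l onto floor
drop 1:k onto floor
drop 2:h onto {1:k}
drop 3:l onto {0:l}
drop 4:l onto {3:l}
drop 5:h onto {2:h}
drop 6:j onto floor
drop 7:l onto {4:l}
ground layer = {0:l, 1:k, 6:j}
drop-orders for the pieces not yet dropped (sum over which currently-grounded one goes next):
  1 to go: {5} 1  {6} 1  {7} 1
  2 to go: {2,5} 1  {4,7} 1  {5,6} 2  {5,7} 2  {6,7} 2
  3 to go: {1,2,5} 1  {2,5,6} 3  {2,5,7} 3  {3,4,7} 1  {4,5,7} 3  {4,6,7} 3  {5,6,7} 6
  4 to go: {0,3,4,7} 1  {1,2,5,6} 4  {1,2,5,7} 4  {2,4,5,7} 6  {2,5,6,7} 12  {3,4,5,7} 4  {3,4,6,7} 4  {4,5,6,7} 12
  5 to go: {0,3,4,5,7} 5  {0,3,4,6,7} 5  {1,2,4,5,7} 10  {1,2,5,6,7} 20  {2,3,4,5,7} 10  {2,4,5,6,7} 30  {3,4,5,6,7} 20
  6 to go: {0,2,3,4,5,7} 15  {0,3,4,5,6,7} 30  {1,2,3,4,5,7} 20  {1,2,4,5,6,7} 60  {2,3,4,5,6,7} 60
  if 0:l drops first: 140 orders
  if 1:k drops first: 105 orders
  if 6:j drops first: 35 orders
heap linearizations: 280

280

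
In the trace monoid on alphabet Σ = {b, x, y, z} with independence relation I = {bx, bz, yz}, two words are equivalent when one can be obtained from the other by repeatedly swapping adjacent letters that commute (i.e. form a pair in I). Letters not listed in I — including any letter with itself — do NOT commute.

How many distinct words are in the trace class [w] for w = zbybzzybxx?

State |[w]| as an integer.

126

0(z) covers ∅
1(b) covers ∅
2(y) covers 1:b
3(b) covers 2:y
4(z) covers 0:z
5(z) covers 4:z
6(y) covers 3:b
7(b) covers 6:y
8(x) covers 5:z, 6:y
9(x) covers 8:x
floor of heap: 0:z, 1:b
completions by unplaced set U, small U first (add the entries for U minus each lowest piece of U):
  |U|=1: {7}:1  {9}:1
  |U|=2: {7,9}:2  {8,9}:1
  |U|=3: {5,8,9}:1  {7,8,9}:3
  |U|=4: {4,5,8,9}:1  {5,7,8,9}:4  {6,7,8,9}:3
  |U|=5: {0,4,5,8,9}:1  {3,6,7,8,9}:3  {4,5,7,8,9}:5  {5,6,7,8,9}:7
  |U|=6: {0,4,5,7,8,9}:6  {2,3,6,7,8,9}:3  {3,5,6,7,8,9}:10  {4,5,6,7,8,9}:12
  |U|=7: {0,4,5,6,7,8,9}:18  {1,2,3,6,7,8,9}:3  {2,3,5,6,7,8,9}:13  {3,4,5,6,7,8,9}:22
  |U|=8: {0,3,4,5,6,7,8,9}:40  {1,2,3,5,6,7,8,9}:16  {2,3,4,5,6,7,8,9}:35
  start at 0(z): 51
  start at 1(b): 75
sum over floor = 126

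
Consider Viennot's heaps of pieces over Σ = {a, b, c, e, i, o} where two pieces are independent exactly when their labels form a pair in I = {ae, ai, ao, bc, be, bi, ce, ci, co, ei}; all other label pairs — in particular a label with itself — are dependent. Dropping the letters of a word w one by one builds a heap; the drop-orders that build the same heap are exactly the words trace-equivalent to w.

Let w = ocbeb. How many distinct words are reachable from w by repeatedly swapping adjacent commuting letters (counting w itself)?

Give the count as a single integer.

drop 0:o onto floor
drop 1:c onto floor
drop 2:b onto {0:o}
drop 3:e onto {0:o}
drop 4:b onto {2:b}
ground layer = {0:o, 1:c}
drop-orders for the pieces not yet dropped (sum over which currently-grounded one goes next):
  1 to go: {1} 1  {3} 1  {4} 1
  2 to go: {1,3} 2  {1,4} 2  {2,4} 1  {3,4} 2
  3 to go: {1,2,4} 3  {1,3,4} 6  {2,3,4} 3
  if 0:o drops first: 12 orders
  if 1:c drops first: 3 orders
heap linearizations: 15

15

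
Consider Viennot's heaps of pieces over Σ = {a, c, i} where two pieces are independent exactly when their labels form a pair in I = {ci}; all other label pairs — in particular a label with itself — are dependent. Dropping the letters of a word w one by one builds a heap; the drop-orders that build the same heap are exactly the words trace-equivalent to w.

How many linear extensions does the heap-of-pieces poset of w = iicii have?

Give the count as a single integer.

5

0(i) covers ∅
1(i) covers 0:i
2(c) covers ∅
3(i) covers 1:i
4(i) covers 3:i
floor of heap: 0:i, 2:c
completions by unplaced set U, small U first (add the entries for U minus each lowest piece of U):
  |U|=1: {2}:1  {4}:1
  |U|=2: {2,4}:2  {3,4}:1
  |U|=3: {1,3,4}:1  {2,3,4}:3
  start at 0(i): 4
  start at 2(c): 1
sum over floor = 5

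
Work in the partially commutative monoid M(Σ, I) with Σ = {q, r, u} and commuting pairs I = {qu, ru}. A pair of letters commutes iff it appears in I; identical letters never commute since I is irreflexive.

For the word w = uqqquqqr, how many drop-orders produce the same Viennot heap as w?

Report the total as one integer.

0(u) covers ∅
1(q) covers ∅
2(q) covers 1:q
3(q) covers 2:q
4(u) covers 0:u
5(q) covers 3:q
6(q) covers 5:q
7(r) covers 6:q
floor of heap: 0:u, 1:q
completions by unplaced set U, small U first (add the entries for U minus each lowest piece of U):
  |U|=1: {4}:1  {7}:1
  |U|=2: {0,4}:1  {4,7}:2  {6,7}:1
  |U|=3: {0,4,7}:3  {4,6,7}:3  {5,6,7}:1
  |U|=4: {0,4,6,7}:6  {3,5,6,7}:1  {4,5,6,7}:4
  |U|=5: {0,4,5,6,7}:10  {2,3,5,6,7}:1  {3,4,5,6,7}:5
  |U|=6: {0,3,4,5,6,7}:15  {1,2,3,5,6,7}:1  {2,3,4,5,6,7}:6
  start at 0(u): 7
  start at 1(q): 21
sum over floor = 28

28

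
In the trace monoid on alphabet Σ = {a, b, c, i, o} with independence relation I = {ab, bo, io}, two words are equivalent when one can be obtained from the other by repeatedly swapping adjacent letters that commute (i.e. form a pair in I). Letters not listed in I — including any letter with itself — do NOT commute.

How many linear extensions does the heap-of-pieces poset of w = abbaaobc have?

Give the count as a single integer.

#0=a has no predecessor
#1=b has no predecessor
#2=b depends on [1:b]
#3=a depends on [0:a]
#4=a depends on [3:a]
#5=o depends on [4:a]
#6=b depends on [2:b]
#7=c depends on [5:o, 6:b]
sources: [0:a, 1:b]
N(rest) = Σ N(rest − s) over sources s of rest; N(one piece) = 1:
  size 1 → [7]=1
  size 2 → [5,7]=1  [6,7]=1
  size 3 → [2,6,7]=1  [4,5,7]=1  [5,6,7]=2
  size 4 → [1,2,6,7]=1  [2,5,6,7]=3  [3,4,5,7]=1  [4,5,6,7]=3
  size 5 → [0,3,4,5,7]=1  [1,2,5,6,7]=4  [2,4,5,6,7]=6  [3,4,5,6,7]=4
  size 6 → [0,3,4,5,6,7]=5  [1,2,4,5,6,7]=10  [2,3,4,5,6,7]=10
  first=0(a) contributes 20
  first=1(b) contributes 15
|[w]| = 35

35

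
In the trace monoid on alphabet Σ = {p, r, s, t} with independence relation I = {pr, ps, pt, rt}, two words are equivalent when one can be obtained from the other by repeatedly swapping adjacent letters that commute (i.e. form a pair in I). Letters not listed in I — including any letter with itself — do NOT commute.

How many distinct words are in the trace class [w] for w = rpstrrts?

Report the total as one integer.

48

piece 0:r — minimal
piece 1:p — minimal
piece 2:s rests on {0:r}
piece 3:t rests on {2:s}
piece 4:r rests on {2:s}
piece 5:r rests on {4:r}
piece 6:t rests on {3:t}
piece 7:s rests on {5:r, 6:t}
minimal pieces: {0:r, 1:p}
ways to finish when only these pieces remain (= sum over removing one remaining piece with nothing left below it):
  1 left: {1}→1  {7}→1
  2 left: {1,7}→2  {5,7}→1  {6,7}→1
  3 left: {1,5,7}→3  {1,6,7}→3  {3,6,7}→1  {4,5,7}→1  {5,6,7}→2
  4 left: {1,3,6,7}→4  {1,4,5,7}→4  {1,5,6,7}→8  {3,5,6,7}→3  {4,5,6,7}→3
  5 left: {1,3,5,6,7}→15  {1,4,5,6,7}→15  {3,4,5,6,7}→6
  6 left: {1,3,4,5,6,7}→36  {2,3,4,5,6,7}→6
  placing 0:r first → 42 extensions
  placing 1:p first → 6 extensions
total linear extensions = 48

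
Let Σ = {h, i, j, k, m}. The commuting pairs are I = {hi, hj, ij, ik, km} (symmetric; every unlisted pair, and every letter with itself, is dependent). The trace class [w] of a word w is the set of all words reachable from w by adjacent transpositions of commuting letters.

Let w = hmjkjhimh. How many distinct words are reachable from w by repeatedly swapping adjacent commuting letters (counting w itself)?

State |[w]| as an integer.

0(h) covers ∅
1(m) covers 0:h
2(j) covers 1:m
3(k) covers 2:j
4(j) covers 3:k
5(h) covers 3:k
6(i) covers 1:m
7(m) covers 4:j, 5:h, 6:i
8(h) covers 7:m
floor of heap: 0:h
completions by unplaced set U, small U first (add the entries for U minus each lowest piece of U):
  |U|=1: {8}:1
  |U|=2: {7,8}:1
  |U|=3: {4,7,8}:1  {5,7,8}:1  {6,7,8}:1
  |U|=4: {4,5,7,8}:2  {4,6,7,8}:2  {5,6,7,8}:2
  |U|=5: {3,4,5,7,8}:2  {4,5,6,7,8}:6
  |U|=6: {2,3,4,5,7,8}:2  {3,4,5,6,7,8}:8
  |U|=7: {2,3,4,5,6,7,8}:10
  start at 0(h): 10

10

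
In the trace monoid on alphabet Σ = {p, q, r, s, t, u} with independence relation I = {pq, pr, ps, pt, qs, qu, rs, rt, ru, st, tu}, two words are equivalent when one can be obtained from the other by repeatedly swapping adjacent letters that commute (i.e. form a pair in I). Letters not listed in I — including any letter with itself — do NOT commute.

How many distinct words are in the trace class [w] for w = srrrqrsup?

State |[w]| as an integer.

#0=s has no predecessor
#1=r has no predecessor
#2=r depends on [1:r]
#3=r depends on [2:r]
#4=q depends on [3:r]
#5=r depends on [4:q]
#6=s depends on [0:s]
#7=u depends on [6:s]
#8=p depends on [7:u]
sources: [0:s, 1:r]
N(rest) = Σ N(rest − s) over sources s of rest; N(one piece) = 1:
  size 1 → [5]=1  [8]=1
  size 2 → [4,5]=1  [5,8]=2  [7,8]=1
  size 3 → [3,4,5]=1  [4,5,8]=3  [5,7,8]=3  [6,7,8]=1
  size 4 → [0,6,7,8]=1  [2,3,4,5]=1  [3,4,5,8]=4  [4,5,7,8]=6  [5,6,7,8]=4
  size 5 → [0,5,6,7,8]=5  [1,2,3,4,5]=1  [2,3,4,5,8]=5  [3,4,5,7,8]=10  [4,5,6,7,8]=10
  size 6 → [0,4,5,6,7,8]=15  [1,2,3,4,5,8]=6  [2,3,4,5,7,8]=15  [3,4,5,6,7,8]=20
  size 7 → [0,3,4,5,6,7,8]=35  [1,2,3,4,5,7,8]=21  [2,3,4,5,6,7,8]=35
  first=0(s) contributes 56
  first=1(r) contributes 70
|[w]| = 126

126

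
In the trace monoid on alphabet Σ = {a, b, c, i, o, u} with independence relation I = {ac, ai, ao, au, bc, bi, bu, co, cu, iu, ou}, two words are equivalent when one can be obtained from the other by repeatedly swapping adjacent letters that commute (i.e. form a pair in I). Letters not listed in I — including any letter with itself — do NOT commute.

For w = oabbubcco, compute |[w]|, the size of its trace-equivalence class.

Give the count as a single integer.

#0=o has no predecessor
#1=a has no predecessor
#2=b depends on [0:o, 1:a]
#3=b depends on [2:b]
#4=u has no predecessor
#5=b depends on [3:b]
#6=c has no predecessor
#7=c depends on [6:c]
#8=o depends on [5:b]
sources: [0:o, 1:a, 4:u, 6:c]
N(rest) = Σ N(rest − s) over sources s of rest; N(one piece) = 1:
  size 1 → [4]=1  [7]=1  [8]=1
  size 2 → [4,7]=2  [4,8]=2  [5,8]=1  [6,7]=1  [7,8]=2
  size 3 → [3,5,8]=1  [4,5,8]=3  [4,6,7]=3  [4,7,8]=6  [5,7,8]=3  [6,7,8]=3
  size 4 → [2,3,5,8]=1  [3,4,5,8]=4  [3,5,7,8]=4  [4,5,7,8]=12  [4,6,7,8]=12  [5,6,7,8]=6
  size 5 → [0,2,3,5,8]=1  [1,2,3,5,8]=1  [2,3,4,5,8]=5  [2,3,5,7,8]=5  [3,4,5,7,8]=20  [3,5,6,7,8]=10  [4,5,6,7,8]=30
  size 6 → [0,1,2,3,5,8]=2  [0,2,3,4,5,8]=6  [0,2,3,5,7,8]=6  [1,2,3,4,5,8]=6  [1,2,3,5,7,8]=6  [2,3,4,5,7,8]=30  [2,3,5,6,7,8]=15  [3,4,5,6,7,8]=60
  size 7 → [0,1,2,3,4,5,8]=14  [0,1,2,3,5,7,8]=14  [0,2,3,4,5,7,8]=42  [0,2,3,5,6,7,8]=21  [1,2,3,4,5,7,8]=42  [1,2,3,5,6,7,8]=21  [2,3,4,5,6,7,8]=105
  first=0(o) contributes 168
  first=1(a) contributes 168
  first=4(u) contributes 56
  first=6(c) contributes 112
|[w]| = 504

504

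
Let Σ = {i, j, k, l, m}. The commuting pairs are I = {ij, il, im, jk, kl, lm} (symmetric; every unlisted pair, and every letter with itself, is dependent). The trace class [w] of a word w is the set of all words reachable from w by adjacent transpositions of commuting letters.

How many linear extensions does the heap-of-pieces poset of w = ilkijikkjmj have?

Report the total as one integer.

#0=i has no predecessor
#1=l has no predecessor
#2=k depends on [0:i]
#3=i depends on [2:k]
#4=j depends on [1:l]
#5=i depends on [3:i]
#6=k depends on [5:i]
#7=k depends on [6:k]
#8=j depends on [4:j]
#9=m depends on [7:k, 8:j]
#10=j depends on [9:m]
sources: [0:i, 1:l]
N(rest) = Σ N(rest − s) over sources s of rest; N(one piece) = 1:
  size 1 → [10]=1
  size 2 → [9,10]=1
  size 3 → [7,9,10]=1  [8,9,10]=1
  size 4 → [4,8,9,10]=1  [6,7,9,10]=1  [7,8,9,10]=2
  size 5 → [1,4,8,9,10]=1  [4,7,8,9,10]=3  [5,6,7,9,10]=1  [6,7,8,9,10]=3
  size 6 → [1,4,7,8,9,10]=4  [3,5,6,7,9,10]=1  [4,6,7,8,9,10]=6  [5,6,7,8,9,10]=4
  size 7 → [1,4,6,7,8,9,10]=10  [2,3,5,6,7,9,10]=1  [3,5,6,7,8,9,10]=5  [4,5,6,7,8,9,10]=10
  size 8 → [0,2,3,5,6,7,9,10]=1  [1,4,5,6,7,8,9,10]=20  [2,3,5,6,7,8,9,10]=6  [3,4,5,6,7,8,9,10]=15
  size 9 → [0,2,3,5,6,7,8,9,10]=7  [1,3,4,5,6,7,8,9,10]=35  [2,3,4,5,6,7,8,9,10]=21
  first=0(i) contributes 56
  first=1(l) contributes 28
|[w]| = 84

84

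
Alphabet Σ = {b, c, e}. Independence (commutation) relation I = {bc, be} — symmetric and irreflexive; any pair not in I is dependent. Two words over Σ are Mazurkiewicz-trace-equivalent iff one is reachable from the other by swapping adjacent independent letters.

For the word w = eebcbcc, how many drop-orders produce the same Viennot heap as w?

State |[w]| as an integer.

21

drop 0:e onto floor
drop 1:e onto {0:e}
drop 2:b onto floor
drop 3:c onto {1:e}
drop 4:b onto {2:b}
drop 5:c onto {3:c}
drop 6:c onto {5:c}
ground layer = {0:e, 2:b}
drop-orders for the pieces not yet dropped (sum over which currently-grounded one goes next):
  1 to go: {4} 1  {6} 1
  2 to go: {2,4} 1  {4,6} 2  {5,6} 1
  3 to go: {2,4,6} 3  {3,5,6} 1  {4,5,6} 3
  4 to go: {1,3,5,6} 1  {2,4,5,6} 6  {3,4,5,6} 4
  5 to go: {0,1,3,5,6} 1  {1,3,4,5,6} 5  {2,3,4,5,6} 10
  if 0:e drops first: 15 orders
  if 2:b drops first: 6 orders
heap linearizations: 21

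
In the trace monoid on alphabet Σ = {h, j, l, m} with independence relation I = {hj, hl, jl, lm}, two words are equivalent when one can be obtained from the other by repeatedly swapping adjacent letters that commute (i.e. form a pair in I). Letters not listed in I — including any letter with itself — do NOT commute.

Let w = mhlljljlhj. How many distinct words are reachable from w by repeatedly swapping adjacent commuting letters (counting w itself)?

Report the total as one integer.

0(m) covers ∅
1(h) covers 0:m
2(l) covers ∅
3(l) covers 2:l
4(j) covers 0:m
5(l) covers 3:l
6(j) covers 4:j
7(l) covers 5:l
8(h) covers 1:h
9(j) covers 6:j
floor of heap: 0:m, 2:l
completions by unplaced set U, small U first (add the entries for U minus each lowest piece of U):
  |U|=1: {7}:1  {8}:1  {9}:1
  |U|=2: {1,8}:1  {5,7}:1  {6,9}:1  {7,8}:2  {7,9}:2  {8,9}:2
  |U|=3: {1,7,8}:3  {1,8,9}:3  {3,5,7}:1  {4,6,9}:1  {5,7,8}:3  {5,7,9}:3  {6,7,9}:3  {6,8,9}:3  {7,8,9}:6
  |U|=4: {1,5,7,8}:6  {1,6,8,9}:6  {1,7,8,9}:12  {2,3,5,7}:1  {3,5,7,8}:4  {3,5,7,9}:4  {4,6,7,9}:4  {4,6,8,9}:4  {5,6,7,9}:6  {5,7,8,9}:12  {6,7,8,9}:12
  |U|=5: {1,3,5,7,8}:10  {1,4,6,8,9}:10  {1,5,7,8,9}:30  {1,6,7,8,9}:30  {2,3,5,7,8}:5  {2,3,5,7,9}:5  {3,5,6,7,9}:10  {3,5,7,8,9}:20  {4,5,6,7,9}:10  {4,6,7,8,9}:20  {5,6,7,8,9}:30
  |U|=6: {0,1,4,6,8,9}:10  {1,2,3,5,7,8}:15  {1,3,5,7,8,9}:60  {1,4,6,7,8,9}:60  {1,5,6,7,8,9}:90  {2,3,5,6,7,9}:15  {2,3,5,7,8,9}:30  {3,4,5,6,7,9}:20  {3,5,6,7,8,9}:60  {4,5,6,7,8,9}:60
  |U|=7: {0,1,4,6,7,8,9}:70  {1,2,3,5,7,8,9}:105  {1,3,5,6,7,8,9}:210  {1,4,5,6,7,8,9}:210  {2,3,4,5,6,7,9}:35  {2,3,5,6,7,8,9}:105  {3,4,5,6,7,8,9}:140
  |U|=8: {0,1,4,5,6,7,8,9}:280  {1,2,3,5,6,7,8,9}:420  {1,3,4,5,6,7,8,9}:560  {2,3,4,5,6,7,8,9}:280
  start at 0(m): 1260
  start at 2(l): 840
sum over floor = 2100

2100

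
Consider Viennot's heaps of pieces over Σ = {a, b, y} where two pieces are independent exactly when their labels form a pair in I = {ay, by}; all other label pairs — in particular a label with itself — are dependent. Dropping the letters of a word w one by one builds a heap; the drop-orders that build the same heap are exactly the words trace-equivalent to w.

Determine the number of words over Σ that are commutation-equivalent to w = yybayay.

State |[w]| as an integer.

drop 0:y onto floor
drop 1:y onto {0:y}
drop 2:b onto floor
drop 3:a onto {2:b}
drop 4:y onto {1:y}
drop 5:a onto {3:a}
drop 6:y onto {4:y}
ground layer = {0:y, 2:b}
drop-orders for the pieces not yet dropped (sum over which currently-grounded one goes next):
  1 to go: {5} 1  {6} 1
  2 to go: {3,5} 1  {4,6} 1  {5,6} 2
  3 to go: {1,4,6} 1  {2,3,5} 1  {3,5,6} 3  {4,5,6} 3
  4 to go: {0,1,4,6} 1  {1,4,5,6} 4  {2,3,5,6} 4  {3,4,5,6} 6
  5 to go: {0,1,4,5,6} 5  {1,3,4,5,6} 10  {2,3,4,5,6} 10
  if 0:y drops first: 20 orders
  if 2:b drops first: 15 orders
heap linearizations: 35

35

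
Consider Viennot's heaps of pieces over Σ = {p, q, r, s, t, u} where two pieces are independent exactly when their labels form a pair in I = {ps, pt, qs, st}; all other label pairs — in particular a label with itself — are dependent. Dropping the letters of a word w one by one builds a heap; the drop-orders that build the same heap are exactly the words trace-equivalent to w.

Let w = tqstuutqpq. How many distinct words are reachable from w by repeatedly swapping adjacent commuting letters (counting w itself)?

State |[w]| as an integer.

4

piece 0:t — minimal
piece 1:q rests on {0:t}
piece 2:s — minimal
piece 3:t rests on {1:q}
piece 4:u rests on {2:s, 3:t}
piece 5:u rests on {4:u}
piece 6:t rests on {5:u}
piece 7:q rests on {6:t}
piece 8:p rests on {7:q}
piece 9:q rests on {8:p}
minimal pieces: {0:t, 2:s}
ways to finish when only these pieces remain (= sum over removing one remaining piece with nothing left below it):
  1 left: {9}→1
  2 left: {8,9}→1
  3 left: {7,8,9}→1
  4 left: {6,7,8,9}→1
  5 left: {5,6,7,8,9}→1
  6 left: {4,5,6,7,8,9}→1
  7 left: {2,4,5,6,7,8,9}→1  {3,4,5,6,7,8,9}→1
  8 left: {1,3,4,5,6,7,8,9}→1  {2,3,4,5,6,7,8,9}→2
  placing 0:t first → 3 extensions
  placing 2:s first → 1 extensions
total linear extensions = 4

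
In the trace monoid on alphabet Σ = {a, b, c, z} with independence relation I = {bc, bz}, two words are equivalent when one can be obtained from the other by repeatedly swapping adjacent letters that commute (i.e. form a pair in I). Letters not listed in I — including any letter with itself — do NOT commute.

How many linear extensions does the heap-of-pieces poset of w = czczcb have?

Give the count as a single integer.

6

piece 0:c — minimal
piece 1:z rests on {0:c}
piece 2:c rests on {1:z}
piece 3:z rests on {2:c}
piece 4:c rests on {3:z}
piece 5:b — minimal
minimal pieces: {0:c, 5:b}
ways to finish when only these pieces remain (= sum over removing one remaining piece with nothing left below it):
  1 left: {4}→1  {5}→1
  2 left: {3,4}→1  {4,5}→2
  3 left: {2,3,4}→1  {3,4,5}→3
  4 left: {1,2,3,4}→1  {2,3,4,5}→4
  placing 0:c first → 5 extensions
  placing 5:b first → 1 extensions
total linear extensions = 6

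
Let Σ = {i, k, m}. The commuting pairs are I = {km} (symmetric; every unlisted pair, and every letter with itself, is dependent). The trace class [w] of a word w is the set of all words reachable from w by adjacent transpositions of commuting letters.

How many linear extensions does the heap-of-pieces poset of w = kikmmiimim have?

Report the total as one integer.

3

piece 0:k — minimal
piece 1:i rests on {0:k}
piece 2:k rests on {1:i}
piece 3:m rests on {1:i}
piece 4:m rests on {3:m}
piece 5:i rests on {2:k, 4:m}
piece 6:i rests on {5:i}
piece 7:m rests on {6:i}
piece 8:i rests on {7:m}
piece 9:m rests on {8:i}
minimal pieces: {0:k}
ways to finish when only these pieces remain (= sum over removing one remaining piece with nothing left below it):
  1 left: {9}→1
  2 left: {8,9}→1
  3 left: {7,8,9}→1
  4 left: {6,7,8,9}→1
  5 left: {5,6,7,8,9}→1
  6 left: {2,5,6,7,8,9}→1  {4,5,6,7,8,9}→1
  7 left: {2,4,5,6,7,8,9}→2  {3,4,5,6,7,8,9}→1
  8 left: {2,3,4,5,6,7,8,9}→3
  placing 0:k first → 3 extensions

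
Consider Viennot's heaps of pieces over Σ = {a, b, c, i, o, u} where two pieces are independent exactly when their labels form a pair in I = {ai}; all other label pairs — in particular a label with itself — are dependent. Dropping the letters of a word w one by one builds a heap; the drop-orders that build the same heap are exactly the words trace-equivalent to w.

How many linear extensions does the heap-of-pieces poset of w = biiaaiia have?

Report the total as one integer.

35

drop 0:b onto floor
drop 1:i onto {0:b}
drop 2:i onto {1:i}
drop 3:a onto {0:b}
drop 4:a onto {3:a}
drop 5:i onto {2:i}
drop 6:i onto {5:i}
drop 7:a onto {4:a}
ground layer = {0:b}
drop-orders for the pieces not yet dropped (sum over which currently-grounded one goes next):
  1 to go: {6} 1  {7} 1
  2 to go: {4,7} 1  {5,6} 1  {6,7} 2
  3 to go: {2,5,6} 1  {3,4,7} 1  {4,6,7} 3  {5,6,7} 3
  4 to go: {1,2,5,6} 1  {2,5,6,7} 4  {3,4,6,7} 4  {4,5,6,7} 6
  5 to go: {1,2,5,6,7} 5  {2,4,5,6,7} 10  {3,4,5,6,7} 10
  6 to go: {1,2,4,5,6,7} 15  {2,3,4,5,6,7} 20
  if 0:b drops first: 35 orders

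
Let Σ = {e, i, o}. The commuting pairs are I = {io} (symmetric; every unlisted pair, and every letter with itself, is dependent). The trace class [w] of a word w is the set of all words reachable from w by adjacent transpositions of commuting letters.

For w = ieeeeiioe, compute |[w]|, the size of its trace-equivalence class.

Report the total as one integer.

#0=i has no predecessor
#1=e depends on [0:i]
#2=e depends on [1:e]
#3=e depends on [2:e]
#4=e depends on [3:e]
#5=i depends on [4:e]
#6=i depends on [5:i]
#7=o depends on [4:e]
#8=e depends on [6:i, 7:o]
sources: [0:i]
N(rest) = Σ N(rest − s) over sources s of rest; N(one piece) = 1:
  size 1 → [8]=1
  size 2 → [6,8]=1  [7,8]=1
  size 3 → [5,6,8]=1  [6,7,8]=2
  size 4 → [5,6,7,8]=3
  size 5 → [4,5,6,7,8]=3
  size 6 → [3,4,5,6,7,8]=3
  size 7 → [2,3,4,5,6,7,8]=3
  first=0(i) contributes 3

3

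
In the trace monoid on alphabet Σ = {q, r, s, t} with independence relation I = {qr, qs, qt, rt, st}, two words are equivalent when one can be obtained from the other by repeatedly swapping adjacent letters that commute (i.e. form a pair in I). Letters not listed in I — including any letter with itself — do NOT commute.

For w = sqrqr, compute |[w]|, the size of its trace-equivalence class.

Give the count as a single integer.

10

drop 0:s onto floor
drop 1:q onto floor
drop 2:r onto {0:s}
drop 3:q onto {1:q}
drop 4:r onto {2:r}
ground layer = {0:s, 1:q}
drop-orders for the pieces not yet dropped (sum over which currently-grounded one goes next):
  1 to go: {3} 1  {4} 1
  2 to go: {1,3} 1  {2,4} 1  {3,4} 2
  3 to go: {0,2,4} 1  {1,3,4} 3  {2,3,4} 3
  if 0:s drops first: 6 orders
  if 1:q drops first: 4 orders
heap linearizations: 10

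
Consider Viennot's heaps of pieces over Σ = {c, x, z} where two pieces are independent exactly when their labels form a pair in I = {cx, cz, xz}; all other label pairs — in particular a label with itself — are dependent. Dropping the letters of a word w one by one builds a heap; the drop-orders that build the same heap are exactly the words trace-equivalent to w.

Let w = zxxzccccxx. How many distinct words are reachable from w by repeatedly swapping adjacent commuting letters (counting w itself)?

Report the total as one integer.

3150

0(z) covers ∅
1(x) covers ∅
2(x) covers 1:x
3(z) covers 0:z
4(c) covers ∅
5(c) covers 4:c
6(c) covers 5:c
7(c) covers 6:c
8(x) covers 2:x
9(x) covers 8:x
floor of heap: 0:z, 1:x, 4:c
completions by unplaced set U, small U first (add the entries for U minus each lowest piece of U):
  |U|=1: {3}:1  {7}:1  {9}:1
  |U|=2: {0,3}:1  {3,7}:2  {3,9}:2  {6,7}:1  {7,9}:2  {8,9}:1
  |U|=3: {0,3,7}:3  {0,3,9}:3  {2,8,9}:1  {3,6,7}:3  {3,7,9}:6  {3,8,9}:3  {5,6,7}:1  {6,7,9}:3  {7,8,9}:3
  |U|=4: {0,3,6,7}:6  {0,3,7,9}:12  {0,3,8,9}:6  {1,2,8,9}:1  {2,3,8,9}:4  {2,7,8,9}:4  {3,5,6,7}:4  {3,6,7,9}:12  {3,7,8,9}:12  {4,5,6,7}:1  {5,6,7,9}:4  {6,7,8,9}:6
  |U|=5: {0,2,3,8,9}:10  {0,3,5,6,7}:10  {0,3,6,7,9}:30  {0,3,7,8,9}:30  {1,2,3,8,9}:5  {1,2,7,8,9}:5  {2,3,7,8,9}:20  {2,6,7,8,9}:10  {3,4,5,6,7}:5  {3,5,6,7,9}:20  {3,6,7,8,9}:30  {4,5,6,7,9}:5  {5,6,7,8,9}:10
  |U|=6: {0,1,2,3,8,9}:15  {0,2,3,7,8,9}:60  {0,3,4,5,6,7}:15  {0,3,5,6,7,9}:60  {0,3,6,7,8,9}:90  {1,2,3,7,8,9}:30  {1,2,6,7,8,9}:15  {2,3,6,7,8,9}:60  {2,5,6,7,8,9}:20  {3,4,5,6,7,9}:30  {3,5,6,7,8,9}:60  {4,5,6,7,8,9}:15
  |U|=7: {0,1,2,3,7,8,9}:105  {0,2,3,6,7,8,9}:210  {0,3,4,5,6,7,9}:105  {0,3,5,6,7,8,9}:210  {1,2,3,6,7,8,9}:105  {1,2,5,6,7,8,9}:35  {2,3,5,6,7,8,9}:140  {2,4,5,6,7,8,9}:35  {3,4,5,6,7,8,9}:105
  |U|=8: {0,1,2,3,6,7,8,9}:420  {0,2,3,5,6,7,8,9}:560  {0,3,4,5,6,7,8,9}:420  {1,2,3,5,6,7,8,9}:280  {1,2,4,5,6,7,8,9}:70  {2,3,4,5,6,7,8,9}:280
  start at 0(z): 630
  start at 1(x): 1260
  start at 4(c): 1260
sum over floor = 3150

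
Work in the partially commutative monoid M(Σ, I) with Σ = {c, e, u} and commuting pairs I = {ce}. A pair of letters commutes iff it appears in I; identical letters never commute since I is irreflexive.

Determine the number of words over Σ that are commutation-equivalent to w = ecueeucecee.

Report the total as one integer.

piece 0:e — minimal
piece 1:c — minimal
piece 2:u rests on {0:e, 1:c}
piece 3:e rests on {2:u}
piece 4:e rests on {3:e}
piece 5:u rests on {4:e}
piece 6:c rests on {5:u}
piece 7:e rests on {5:u}
piece 8:c rests on {6:c}
piece 9:e rests on {7:e}
piece 10:e rests on {9:e}
minimal pieces: {0:e, 1:c}
ways to finish when only these pieces remain (= sum over removing one remaining piece with nothing left below it):
  1 left: {8}→1  {10}→1
  2 left: {6,8}→1  {8,10}→2  {9,10}→1
  3 left: {6,8,10}→3  {7,9,10}→1  {8,9,10}→3
  4 left: {6,8,9,10}→6  {7,8,9,10}→4
  5 left: {6,7,8,9,10}→10
  6 left: {5,6,7,8,9,10}→10
  7 left: {4,5,6,7,8,9,10}→10
  8 left: {3,4,5,6,7,8,9,10}→10
  9 left: {2,3,4,5,6,7,8,9,10}→10
  placing 0:e first → 10 extensions
  placing 1:c first → 10 extensions
total linear extensions = 20

20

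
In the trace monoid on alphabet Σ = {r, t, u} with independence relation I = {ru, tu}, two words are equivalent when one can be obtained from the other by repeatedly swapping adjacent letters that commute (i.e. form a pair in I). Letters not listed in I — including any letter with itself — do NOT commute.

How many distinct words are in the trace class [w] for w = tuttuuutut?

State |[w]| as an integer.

drop 0:t onto floor
drop 1:u onto floor
drop 2:t onto {0:t}
drop 3:t onto {2:t}
drop 4:u onto {1:u}
drop 5:u onto {4:u}
drop 6:u onto {5:u}
drop 7:t onto {3:t}
drop 8:u onto {6:u}
drop 9:t onto {7:t}
ground layer = {0:t, 1:u}
drop-orders for the pieces not yet dropped (sum over which currently-grounded one goes next):
  1 to go: {8} 1  {9} 1
  2 to go: {6,8} 1  {7,9} 1  {8,9} 2
  3 to go: {3,7,9} 1  {5,6,8} 1  {6,8,9} 3  {7,8,9} 3
  4 to go: {2,3,7,9} 1  {3,7,8,9} 4  {4,5,6,8} 1  {5,6,8,9} 4  {6,7,8,9} 6
  5 to go: {0,2,3,7,9} 1  {1,4,5,6,8} 1  {2,3,7,8,9} 5  {3,6,7,8,9} 10  {4,5,6,8,9} 5  {5,6,7,8,9} 10
  6 to go: {0,2,3,7,8,9} 6  {1,4,5,6,8,9} 6  {2,3,6,7,8,9} 15  {3,5,6,7,8,9} 20  {4,5,6,7,8,9} 15
  7 to go: {0,2,3,6,7,8,9} 21  {1,4,5,6,7,8,9} 21  {2,3,5,6,7,8,9} 35  {3,4,5,6,7,8,9} 35
  8 to go: {0,2,3,5,6,7,8,9} 56  {1,3,4,5,6,7,8,9} 56  {2,3,4,5,6,7,8,9} 70
  if 0:t drops first: 126 orders
  if 1:u drops first: 126 orders
heap linearizations: 252

252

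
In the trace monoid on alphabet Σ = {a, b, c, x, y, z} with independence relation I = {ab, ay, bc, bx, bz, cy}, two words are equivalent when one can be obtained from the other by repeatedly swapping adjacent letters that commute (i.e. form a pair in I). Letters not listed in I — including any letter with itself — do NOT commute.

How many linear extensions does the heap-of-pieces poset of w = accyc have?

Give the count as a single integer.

5

drop 0:a onto floor
drop 1:c onto {0:a}
drop 2:c onto {1:c}
drop 3:y onto floor
drop 4:c onto {2:c}
ground layer = {0:a, 3:y}
drop-orders for the pieces not yet dropped (sum over which currently-grounded one goes next):
  1 to go: {3} 1  {4} 1
  2 to go: {2,4} 1  {3,4} 2
  3 to go: {1,2,4} 1  {2,3,4} 3
  if 0:a drops first: 4 orders
  if 3:y drops first: 1 orders
heap linearizations: 5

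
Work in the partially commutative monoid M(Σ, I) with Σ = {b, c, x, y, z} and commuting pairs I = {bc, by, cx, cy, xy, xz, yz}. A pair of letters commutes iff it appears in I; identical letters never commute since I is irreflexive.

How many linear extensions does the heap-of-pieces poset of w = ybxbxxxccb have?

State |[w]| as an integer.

360

piece 0:y — minimal
piece 1:b — minimal
piece 2:x rests on {1:b}
piece 3:b rests on {2:x}
piece 4:x rests on {3:b}
piece 5:x rests on {4:x}
piece 6:x rests on {5:x}
piece 7:c — minimal
piece 8:c rests on {7:c}
piece 9:b rests on {6:x}
minimal pieces: {0:y, 1:b, 7:c}
ways to finish when only these pieces remain (= sum over removing one remaining piece with nothing left below it):
  1 left: {0}→1  {8}→1  {9}→1
  2 left: {0,8}→2  {0,9}→2  {6,9}→1  {7,8}→1  {8,9}→2
  3 left: {0,6,9}→3  {0,7,8}→3  {0,8,9}→6  {5,6,9}→1  {6,8,9}→3  {7,8,9}→3
  4 left: {0,5,6,9}→4  {0,6,8,9}→12  {0,7,8,9}→12  {4,5,6,9}→1  {5,6,8,9}→4  {6,7,8,9}→6
  5 left: {0,4,5,6,9}→5  {0,5,6,8,9}→20  {0,6,7,8,9}→30  {3,4,5,6,9}→1  {4,5,6,8,9}→5  {5,6,7,8,9}→10
  6 left: {0,3,4,5,6,9}→6  {0,4,5,6,8,9}→30  {0,5,6,7,8,9}→60  {2,3,4,5,6,9}→1  {3,4,5,6,8,9}→6  {4,5,6,7,8,9}→15
  7 left: {0,2,3,4,5,6,9}→7  {0,3,4,5,6,8,9}→42  {0,4,5,6,7,8,9}→105  {1,2,3,4,5,6,9}→1  {2,3,4,5,6,8,9}→7  {3,4,5,6,7,8,9}→21
  8 left: {0,1,2,3,4,5,6,9}→8  {0,2,3,4,5,6,8,9}→56  {0,3,4,5,6,7,8,9}→168  {1,2,3,4,5,6,8,9}→8  {2,3,4,5,6,7,8,9}→28
  placing 0:y first → 36 extensions
  placing 1:b first → 252 extensions
  placing 7:c first → 72 extensions
total linear extensions = 360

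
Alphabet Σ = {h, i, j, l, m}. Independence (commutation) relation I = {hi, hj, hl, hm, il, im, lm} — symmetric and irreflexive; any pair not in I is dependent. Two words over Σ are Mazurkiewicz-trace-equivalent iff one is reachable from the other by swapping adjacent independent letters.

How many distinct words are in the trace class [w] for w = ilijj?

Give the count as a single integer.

piece 0:i — minimal
piece 1:l — minimal
piece 2:i rests on {0:i}
piece 3:j rests on {1:l, 2:i}
piece 4:j rests on {3:j}
minimal pieces: {0:i, 1:l}
ways to finish when only these pieces remain (= sum over removing one remaining piece with nothing left below it):
  1 left: {4}→1
  2 left: {3,4}→1
  3 left: {1,3,4}→1  {2,3,4}→1
  placing 0:i first → 2 extensions
  placing 1:l first → 1 extensions
total linear extensions = 3

3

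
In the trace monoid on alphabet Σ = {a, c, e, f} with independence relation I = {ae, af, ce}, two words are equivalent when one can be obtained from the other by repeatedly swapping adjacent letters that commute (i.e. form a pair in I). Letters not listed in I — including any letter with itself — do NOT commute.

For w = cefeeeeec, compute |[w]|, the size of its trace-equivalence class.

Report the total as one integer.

12

piece 0:c — minimal
piece 1:e — minimal
piece 2:f rests on {0:c, 1:e}
piece 3:e rests on {2:f}
piece 4:e rests on {3:e}
piece 5:e rests on {4:e}
piece 6:e rests on {5:e}
piece 7:e rests on {6:e}
piece 8:c rests on {2:f}
minimal pieces: {0:c, 1:e}
ways to finish when only these pieces remain (= sum over removing one remaining piece with nothing left below it):
  1 left: {7}→1  {8}→1
  2 left: {6,7}→1  {7,8}→2
  3 left: {5,6,7}→1  {6,7,8}→3
  4 left: {4,5,6,7}→1  {5,6,7,8}→4
  5 left: {3,4,5,6,7}→1  {4,5,6,7,8}→5
  6 left: {3,4,5,6,7,8}→6
  7 left: {2,3,4,5,6,7,8}→6
  placing 0:c first → 6 extensions
  placing 1:e first → 6 extensions
total linear extensions = 12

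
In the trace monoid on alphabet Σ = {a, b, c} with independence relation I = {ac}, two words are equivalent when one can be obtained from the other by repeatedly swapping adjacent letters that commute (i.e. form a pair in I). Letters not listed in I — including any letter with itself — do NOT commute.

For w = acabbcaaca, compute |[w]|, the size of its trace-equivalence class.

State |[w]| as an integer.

30

piece 0:a — minimal
piece 1:c — minimal
piece 2:a rests on {0:a}
piece 3:b rests on {1:c, 2:a}
piece 4:b rests on {3:b}
piece 5:c rests on {4:b}
piece 6:a rests on {4:b}
piece 7:a rests on {6:a}
piece 8:c rests on {5:c}
piece 9:a rests on {7:a}
minimal pieces: {0:a, 1:c}
ways to finish when only these pieces remain (= sum over removing one remaining piece with nothing left below it):
  1 left: {8}→1  {9}→1
  2 left: {5,8}→1  {7,9}→1  {8,9}→2
  3 left: {5,8,9}→3  {6,7,9}→1  {7,8,9}→3
  4 left: {5,7,8,9}→6  {6,7,8,9}→4
  5 left: {5,6,7,8,9}→10
  6 left: {4,5,6,7,8,9}→10
  7 left: {3,4,5,6,7,8,9}→10
  8 left: {1,3,4,5,6,7,8,9}→10  {2,3,4,5,6,7,8,9}→10
  placing 0:a first → 20 extensions
  placing 1:c first → 10 extensions
total linear extensions = 30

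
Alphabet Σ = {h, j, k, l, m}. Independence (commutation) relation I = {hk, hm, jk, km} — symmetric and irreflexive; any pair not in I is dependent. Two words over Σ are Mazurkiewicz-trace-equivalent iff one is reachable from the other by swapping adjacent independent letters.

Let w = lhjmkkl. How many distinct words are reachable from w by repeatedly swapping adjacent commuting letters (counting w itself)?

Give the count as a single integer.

10

#0=l has no predecessor
#1=h depends on [0:l]
#2=j depends on [1:h]
#3=m depends on [2:j]
#4=k depends on [0:l]
#5=k depends on [4:k]
#6=l depends on [3:m, 5:k]
sources: [0:l]
N(rest) = Σ N(rest − s) over sources s of rest; N(one piece) = 1:
  size 1 → [6]=1
  size 2 → [3,6]=1  [5,6]=1
  size 3 → [2,3,6]=1  [3,5,6]=2  [4,5,6]=1
  size 4 → [1,2,3,6]=1  [2,3,5,6]=3  [3,4,5,6]=3
  size 5 → [1,2,3,5,6]=4  [2,3,4,5,6]=6
  first=0(l) contributes 10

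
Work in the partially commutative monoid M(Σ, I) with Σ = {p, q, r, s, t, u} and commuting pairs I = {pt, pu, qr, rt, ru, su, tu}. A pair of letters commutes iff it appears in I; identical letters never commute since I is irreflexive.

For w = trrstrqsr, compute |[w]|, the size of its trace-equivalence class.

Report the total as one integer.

9

0(t) covers ∅
1(r) covers ∅
2(r) covers 1:r
3(s) covers 0:t, 2:r
4(t) covers 3:s
5(r) covers 3:s
6(q) covers 4:t
7(s) covers 5:r, 6:q
8(r) covers 7:s
floor of heap: 0:t, 1:r
completions by unplaced set U, small U first (add the entries for U minus each lowest piece of U):
  |U|=1: {8}:1
  |U|=2: {7,8}:1
  |U|=3: {5,7,8}:1  {6,7,8}:1
  |U|=4: {4,6,7,8}:1  {5,6,7,8}:2
  |U|=5: {4,5,6,7,8}:3
  |U|=6: {3,4,5,6,7,8}:3
  |U|=7: {0,3,4,5,6,7,8}:3  {2,3,4,5,6,7,8}:3
  start at 0(t): 3
  start at 1(r): 6
sum over floor = 9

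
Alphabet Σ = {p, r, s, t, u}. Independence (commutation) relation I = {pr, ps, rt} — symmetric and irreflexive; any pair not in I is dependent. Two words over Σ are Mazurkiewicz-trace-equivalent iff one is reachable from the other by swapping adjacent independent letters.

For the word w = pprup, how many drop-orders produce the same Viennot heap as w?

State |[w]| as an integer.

drop 0:p onto floor
drop 1:p onto {0:p}
drop 2:r onto floor
drop 3:u onto {1:p, 2:r}
drop 4:p onto {3:u}
ground layer = {0:p, 2:r}
drop-orders for the pieces not yet dropped (sum over which currently-grounded one goes next):
  1 to go: {4} 1
  2 to go: {3,4} 1
  3 to go: {1,3,4} 1  {2,3,4} 1
  if 0:p drops first: 2 orders
  if 2:r drops first: 1 orders
heap linearizations: 3

3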